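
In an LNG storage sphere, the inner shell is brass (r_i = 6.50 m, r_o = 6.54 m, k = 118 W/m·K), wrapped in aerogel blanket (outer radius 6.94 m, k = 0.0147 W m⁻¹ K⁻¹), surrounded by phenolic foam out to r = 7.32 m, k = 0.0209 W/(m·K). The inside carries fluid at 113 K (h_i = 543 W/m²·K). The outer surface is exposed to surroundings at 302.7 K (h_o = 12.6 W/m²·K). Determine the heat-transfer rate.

Treat each layer as a resistance in series:
  R_conv,in = 1/(4πr²h) = 1/(4π·6.50²·543) = 3.469×10^-6 K/W
  R_brass = (1/6.50 − 1/6.54)/(4πk) = 9.410×10^-4/(4π·118) = 6.346×10^-7 K/W
  R_aerogel blanket = (1/6.54 − 1/6.94)/(4πk) = 0.008813/(4π·0.0147) = 0.04771 K/W
  R_phenolic foam = (1/6.94 − 1/7.32)/(4πk) = 0.007480/(4π·0.0209) = 0.02848 K/W
  R_conv,out = 1/(4πr²h) = 1/(4π·7.32²·12.6) = 1.179×10^-4 K/W
ΣR = 3.469×10^-6 + 6.346×10^-7 + 0.04771 + 0.02848 + 1.179×10^-4 = 0.07631 K/W
Q = ΔT/ΣR = (113 K − 302.7 K)/0.07631 = -2490 W
(Negative Q ⇒ heat flows inward; heat gain = 2490 W.)

Q = 2.49 kW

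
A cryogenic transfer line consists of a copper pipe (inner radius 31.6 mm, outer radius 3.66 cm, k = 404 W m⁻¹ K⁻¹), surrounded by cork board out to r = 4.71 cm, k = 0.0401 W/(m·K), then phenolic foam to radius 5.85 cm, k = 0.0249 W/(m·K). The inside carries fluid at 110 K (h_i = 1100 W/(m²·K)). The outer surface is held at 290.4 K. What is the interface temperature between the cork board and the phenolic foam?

T = 185.9 K

Resistance network (inner→outer):
  R'_conv,in = 1/(2πr h) = 1/(2π·0.0316·1100) = 0.004579 m·K/W
  R'_copper = ln(0.0366/0.0316)/(2πk) = 0.1469/(2π·404) = 5.787×10^-5 m·K/W
  R'_cork board = ln(0.0471/0.0366)/(2πk) = 0.2522/(2π·0.0401) = 1.001 m·K/W
  R'_phenolic foam = ln(0.0585/0.0471)/(2πk) = 0.2168/(2π·0.0249) = 1.385 m·K/W
ΣR = 0.004579 + 5.787×10^-5 + 1.001 + 1.385 = 2.391 m·K/W
Q' = ΔT/ΣR = (110 K − 290.4 K)/2.391 = -75.45 W/m
From the inner boundary to the cork board/phenolic foam interface, ΣR_partial = 1.006 m·K/W.
T_interface = T_in − Q'·ΣR_partial = 110 K − (-75.45)(1.006) = 185.9 K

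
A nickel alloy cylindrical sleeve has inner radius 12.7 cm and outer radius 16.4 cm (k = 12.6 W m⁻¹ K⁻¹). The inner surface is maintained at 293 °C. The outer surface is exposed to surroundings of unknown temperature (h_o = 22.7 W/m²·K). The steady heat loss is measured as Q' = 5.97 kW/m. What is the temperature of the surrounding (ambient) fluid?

Series resistances:
  R'_nickel alloy = ln(0.164/0.127)/(2πk) = 0.2557/(2π·12.6) = 0.003230 m·K/W
  R'_conv,out = 1/(2πr h) = 1/(2π·0.164·22.7) = 0.04275 m·K/W
ΣR = 0.04598 m·K/W
ΔT = Q'·ΣR = 5970 × 0.04598 = 274.5 K
Heat flows outward, so T_out = T_in − ΔT = 293 − 274.5 = 18.5 °C

T_out = 18.5 °C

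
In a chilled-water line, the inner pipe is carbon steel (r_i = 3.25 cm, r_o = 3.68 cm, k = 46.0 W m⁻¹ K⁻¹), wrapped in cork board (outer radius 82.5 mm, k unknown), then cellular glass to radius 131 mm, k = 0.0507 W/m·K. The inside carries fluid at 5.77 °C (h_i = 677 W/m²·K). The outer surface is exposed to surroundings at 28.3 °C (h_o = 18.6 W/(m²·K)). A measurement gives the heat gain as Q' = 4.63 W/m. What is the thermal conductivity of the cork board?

ΣR = ΔT/Q' = |5.77 − 28.3|/4.63 = 4.866 m·K/W
Known resistances:
  R'_conv,in = 1/(2πr h) = 1/(2π·0.0325·677) = 0.007233 m·K/W
  R'_carbon steel = ln(0.0368/0.0325)/(2πk) = 0.1243/(2π·46.0) = 4.299×10^-4 m·K/W
  R'_cellular glass = ln(0.131/0.0825)/(2πk) = 0.4624/(2π·0.0507) = 1.452 m·K/W
  R'_conv,out = 1/(2πr h) = 1/(2π·0.131·18.6) = 0.06532 m·K/W
R_cork board = ΣR − ΣR_known = 4.866 − 1.525 = 3.341 m·K/W
ln(r₂/r₁)/(2πk) = 3.341 ⇒ k = 0.8073/(2π·3.341) = 0.0385 W/m·K

k = 0.0385 W/m·K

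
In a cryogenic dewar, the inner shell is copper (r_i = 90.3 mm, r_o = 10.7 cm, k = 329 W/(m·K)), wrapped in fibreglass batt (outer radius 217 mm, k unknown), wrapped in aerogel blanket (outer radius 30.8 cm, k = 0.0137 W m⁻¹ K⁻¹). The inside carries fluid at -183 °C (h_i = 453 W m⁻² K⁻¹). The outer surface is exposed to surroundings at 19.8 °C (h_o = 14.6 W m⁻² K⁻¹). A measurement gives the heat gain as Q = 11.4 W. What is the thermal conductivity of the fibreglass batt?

ΣR = ΔT/Q = |-183 − 19.8|/11.4 = 17.79 K/W
Known resistances:
  R_conv,in = 1/(4πr²h) = 1/(4π·0.0903²·453) = 0.02154 K/W
  R_copper = (1/0.0903 − 1/0.107)/(4πk) = 1.728/(4π·329) = 4.181×10^-4 K/W
  R_aerogel blanket = (1/0.217 − 1/0.308)/(4πk) = 1.362/(4π·0.0137) = 7.909 K/W
  R_conv,out = 1/(4πr²h) = 1/(4π·0.308²·14.6) = 0.05746 K/W
R_fibreglass batt = ΣR − ΣR_known = 17.79 − 7.988 = 9.802 K/W
(1/r₁−1/r₂)/(4πk) = 9.802 ⇒ k = 4.737/(4π·9.802) = 0.0385 W/m·K

k = 0.0385 W/m·K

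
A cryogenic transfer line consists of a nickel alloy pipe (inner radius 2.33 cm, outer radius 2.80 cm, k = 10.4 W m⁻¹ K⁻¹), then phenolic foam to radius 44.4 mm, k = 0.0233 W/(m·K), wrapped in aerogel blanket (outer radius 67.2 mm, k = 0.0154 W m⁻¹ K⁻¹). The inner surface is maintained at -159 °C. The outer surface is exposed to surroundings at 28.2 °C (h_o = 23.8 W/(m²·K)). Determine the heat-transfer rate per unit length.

Treat each layer as a resistance in series:
  R'_nickel alloy = ln(0.0280/0.0233)/(2πk) = 0.1838/(2π·10.4) = 0.002812 m·K/W
  R'_phenolic foam = ln(0.0444/0.0280)/(2πk) = 0.4610/(2π·0.0233) = 3.149 m·K/W
  R'_aerogel blanket = ln(0.0672/0.0444)/(2πk) = 0.4144/(2π·0.0154) = 4.283 m·K/W
  R'_conv,out = 1/(2πr h) = 1/(2π·0.0672·23.8) = 0.09951 m·K/W
ΣR = 0.002812 + 3.149 + 4.283 + 0.09951 = 7.534 m·K/W
Q' = ΔT/ΣR = (-159 °C − 28.2 °C)/7.534 = -24.8 W/m
(Negative Q' ⇒ heat flows inward; heat gain = 24.8 W/m.)

Q' = 24.8 W/m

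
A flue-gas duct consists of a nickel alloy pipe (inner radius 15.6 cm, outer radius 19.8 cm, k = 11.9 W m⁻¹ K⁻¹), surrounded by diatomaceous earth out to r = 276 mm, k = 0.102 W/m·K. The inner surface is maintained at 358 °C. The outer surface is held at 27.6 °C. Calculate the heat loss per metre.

Q' = 634 W/m

Treat each layer as a resistance in series:
  R'_nickel alloy = ln(0.198/0.156)/(2πk) = 0.2384/(2π·11.9) = 0.003189 m·K/W
  R'_diatomaceous earth = ln(0.276/0.198)/(2πk) = 0.3321/(2π·0.102) = 0.5182 m·K/W
ΣR = 0.003189 + 0.5182 = 0.5214 m·K/W
Q' = ΔT/ΣR = (358 °C − 27.6 °C)/0.5214 = 634 W/m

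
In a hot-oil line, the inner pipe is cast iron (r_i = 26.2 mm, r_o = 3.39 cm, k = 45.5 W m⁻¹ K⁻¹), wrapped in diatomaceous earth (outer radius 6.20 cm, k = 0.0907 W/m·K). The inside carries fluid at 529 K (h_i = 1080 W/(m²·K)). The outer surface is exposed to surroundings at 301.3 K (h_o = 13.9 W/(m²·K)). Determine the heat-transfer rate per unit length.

Q' = 182 W/m

Series thermal resistances, inner to outer:
  R'_conv,in = 1/(2πr h) = 1/(2π·0.0262·1080) = 0.005625 m·K/W
  R'_cast iron = ln(0.0339/0.0262)/(2πk) = 0.2577/(2π·45.5) = 9.013×10^-4 m·K/W
  R'_diatomaceous earth = ln(0.0620/0.0339)/(2πk) = 0.6037/(2π·0.0907) = 1.059 m·K/W
  R'_conv,out = 1/(2πr h) = 1/(2π·0.0620·13.9) = 0.1847 m·K/W
ΣR = 0.005625 + 9.013×10^-4 + 1.059 + 0.1847 = 1.250 m·K/W
Q' = ΔT/ΣR = (529 K − 301.3 K)/1.250 = 182 W/m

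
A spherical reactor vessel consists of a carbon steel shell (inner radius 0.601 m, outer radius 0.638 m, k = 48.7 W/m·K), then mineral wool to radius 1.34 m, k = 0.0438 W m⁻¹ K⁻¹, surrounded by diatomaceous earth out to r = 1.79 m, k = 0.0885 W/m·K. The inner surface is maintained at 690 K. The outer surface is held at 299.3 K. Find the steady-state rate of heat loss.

Q = 235 W

Treat each layer as a resistance in series:
  R_carbon steel = (1/0.601 − 1/0.638)/(4πk) = 0.09650/(4π·48.7) = 1.577×10^-4 K/W
  R_mineral wool = (1/0.638 − 1/1.34)/(4πk) = 0.8211/(4π·0.0438) = 1.492 K/W
  R_diatomaceous earth = (1/1.34 − 1/1.79)/(4πk) = 0.1876/(4π·0.0885) = 0.1687 K/W
ΣR = 1.577×10^-4 + 1.492 + 0.1687 = 1.661 K/W
Q = ΔT/ΣR = (690 K − 299.3 K)/1.661 = 235 W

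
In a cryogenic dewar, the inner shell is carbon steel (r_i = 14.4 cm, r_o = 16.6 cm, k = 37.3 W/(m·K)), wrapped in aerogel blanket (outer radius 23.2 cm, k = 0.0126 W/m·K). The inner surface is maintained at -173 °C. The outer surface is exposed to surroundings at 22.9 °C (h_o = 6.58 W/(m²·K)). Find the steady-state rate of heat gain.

Q = 17.7 W

Series thermal resistances, inner to outer:
  R_carbon steel = (1/0.144 − 1/0.166)/(4πk) = 0.9203/(4π·37.3) = 0.001964 K/W
  R_aerogel blanket = (1/0.166 − 1/0.232)/(4πk) = 1.714/(4π·0.0126) = 10.82 K/W
  R_conv,out = 1/(4πr²h) = 1/(4π·0.232²·6.58) = 0.2247 K/W
ΣR = 0.001964 + 10.82 + 0.2247 = 11.05 K/W
Q = ΔT/ΣR = (-173 °C − 22.9 °C)/11.05 = -17.7 W
(Negative Q ⇒ heat flows inward; heat gain = 17.7 W.)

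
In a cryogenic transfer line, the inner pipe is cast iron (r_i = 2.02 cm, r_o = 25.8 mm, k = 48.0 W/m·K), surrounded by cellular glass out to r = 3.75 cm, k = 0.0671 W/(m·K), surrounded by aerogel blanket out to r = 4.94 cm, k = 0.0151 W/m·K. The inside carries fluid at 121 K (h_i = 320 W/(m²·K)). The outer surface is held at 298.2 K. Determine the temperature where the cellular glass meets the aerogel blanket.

Treat each layer as a resistance in series:
  R'_conv,in = 1/(2πr h) = 1/(2π·0.0202·320) = 0.02462 m·K/W
  R'_cast iron = ln(0.0258/0.0202)/(2πk) = 0.2447/(2π·48.0) = 8.113×10^-4 m·K/W
  R'_cellular glass = ln(0.0375/0.0258)/(2πk) = 0.3740/(2π·0.0671) = 0.8870 m·K/W
  R'_aerogel blanket = ln(0.0494/0.0375)/(2πk) = 0.2756/(2π·0.0151) = 2.905 m·K/W
ΣR = 0.02462 + 8.113×10^-4 + 0.8870 + 2.905 = 3.817 m·K/W
Q' = ΔT/ΣR = (121 K − 298.2 K)/3.817 = -46.42 W/m
From the inner boundary to the cellular glass/aerogel blanket interface, ΣR_partial = 0.9124 m·K/W.
T_interface = T_in − Q'·ΣR_partial = 121 K − (-46.42)(0.9124) = 163 K

T = 163 K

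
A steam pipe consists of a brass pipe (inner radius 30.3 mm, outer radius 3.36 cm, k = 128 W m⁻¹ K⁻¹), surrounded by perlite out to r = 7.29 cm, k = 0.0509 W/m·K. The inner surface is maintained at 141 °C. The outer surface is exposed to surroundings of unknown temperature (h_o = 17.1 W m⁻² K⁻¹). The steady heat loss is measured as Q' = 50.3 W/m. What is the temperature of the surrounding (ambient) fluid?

T_out = 12.7 °C

Series resistances:
  R'_brass = ln(0.0336/0.0303)/(2πk) = 0.1034/(2π·128) = 1.285×10^-4 m·K/W
  R'_perlite = ln(0.0729/0.0336)/(2πk) = 0.7746/(2π·0.0509) = 2.422 m·K/W
  R'_conv,out = 1/(2πr h) = 1/(2π·0.0729·17.1) = 0.1277 m·K/W
ΣR = 2.550 m·K/W
ΔT = Q'·ΣR = 50.3 × 2.550 = 128.3 K
Heat flows outward, so T_out = T_in − ΔT = 141 − 128.3 = 12.7 °C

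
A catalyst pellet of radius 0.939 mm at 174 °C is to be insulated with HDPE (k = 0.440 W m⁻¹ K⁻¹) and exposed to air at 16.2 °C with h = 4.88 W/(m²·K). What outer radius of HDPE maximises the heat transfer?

r_cr = 18.0 cm

For a sphere, r_cr = 2k_ins/h = 2·0.440/4.88 = 0.180 m = 18.0 cm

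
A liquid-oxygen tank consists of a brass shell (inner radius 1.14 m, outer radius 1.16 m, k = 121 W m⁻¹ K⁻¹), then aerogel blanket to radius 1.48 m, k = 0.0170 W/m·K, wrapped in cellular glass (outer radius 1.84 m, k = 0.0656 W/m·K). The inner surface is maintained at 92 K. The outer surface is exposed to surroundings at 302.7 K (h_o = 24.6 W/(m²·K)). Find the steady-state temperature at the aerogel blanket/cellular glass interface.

Series thermal resistances, inner to outer:
  R_brass = (1/1.14 − 1/1.16)/(4πk) = 0.01512/(4π·121) = 9.947×10^-6 K/W
  R_aerogel blanket = (1/1.16 − 1/1.48)/(4πk) = 0.1864/(4π·0.0170) = 0.8725 K/W
  R_cellular glass = (1/1.48 − 1/1.84)/(4πk) = 0.1322/(4π·0.0656) = 0.1604 K/W
  R_conv,out = 1/(4πr²h) = 1/(4π·1.84²·24.6) = 9.555×10^-4 K/W
ΣR = 9.947×10^-6 + 0.8725 + 0.1604 + 9.555×10^-4 = 1.034 K/W
Q = ΔT/ΣR = (92 K − 302.7 K)/1.034 = -203.8 W
From the inner boundary to the aerogel blanket/cellular glass interface, ΣR_partial = 0.8725 K/W.
T_interface = T_in − Q·ΣR_partial = 92 K − (-203.8)(0.8725) = 269.8 K

T = 269.8 K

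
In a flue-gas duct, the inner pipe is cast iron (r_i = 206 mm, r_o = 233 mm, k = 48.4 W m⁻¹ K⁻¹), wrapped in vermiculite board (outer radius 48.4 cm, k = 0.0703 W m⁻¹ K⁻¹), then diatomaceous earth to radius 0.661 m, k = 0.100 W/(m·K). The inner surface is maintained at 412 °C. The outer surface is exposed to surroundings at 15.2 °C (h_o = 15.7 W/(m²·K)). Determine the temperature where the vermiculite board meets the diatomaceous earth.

T = 109 °C

Series thermal resistances, inner to outer:
  R'_cast iron = ln(0.233/0.206)/(2πk) = 0.1232/(2π·48.4) = 4.050×10^-4 m·K/W
  R'_vermiculite board = ln(0.484/0.233)/(2πk) = 0.7310/(2π·0.0703) = 1.655 m·K/W
  R'_diatomaceous earth = ln(0.661/0.484)/(2πk) = 0.3117/(2π·0.100) = 0.4960 m·K/W
  R'_conv,out = 1/(2πr h) = 1/(2π·0.661·15.7) = 0.01534 m·K/W
ΣR = 4.050×10^-4 + 1.655 + 0.4960 + 0.01534 = 2.167 m·K/W
Q' = ΔT/ΣR = (412 °C − 15.2 °C)/2.167 = 183.1 W/m
From the inner boundary to the vermiculite board/diatomaceous earth interface, ΣR_partial = 1.655 m·K/W.
T_interface = T_in − Q'·ΣR_partial = 412 °C − (183.1)(1.655) = 109 °C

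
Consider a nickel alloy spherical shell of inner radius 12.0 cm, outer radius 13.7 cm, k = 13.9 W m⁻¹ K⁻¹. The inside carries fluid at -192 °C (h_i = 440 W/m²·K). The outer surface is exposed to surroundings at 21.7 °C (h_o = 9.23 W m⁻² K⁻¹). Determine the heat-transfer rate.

Resistance network (inner→outer):
  R_conv,in = 1/(4πr²h) = 1/(4π·0.120²·440) = 0.01256 K/W
  R_nickel alloy = (1/0.120 − 1/0.137)/(4πk) = 1.034/(4π·13.9) = 0.005920 K/W
  R_conv,out = 1/(4πr²h) = 1/(4π·0.137²·9.23) = 0.4594 K/W
ΣR = 0.01256 + 0.005920 + 0.4594 = 0.4779 K/W
Q = ΔT/ΣR = (-192 °C − 21.7 °C)/0.4779 = -447 W
(Negative Q ⇒ heat flows inward; heat gain = 447 W.)

Q = 447 W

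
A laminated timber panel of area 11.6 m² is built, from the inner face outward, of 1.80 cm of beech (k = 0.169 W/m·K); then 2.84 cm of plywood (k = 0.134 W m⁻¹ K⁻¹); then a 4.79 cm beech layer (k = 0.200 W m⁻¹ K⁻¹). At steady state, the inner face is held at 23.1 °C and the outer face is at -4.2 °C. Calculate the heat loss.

Series thermal resistances, inner to outer:
  R_beech = L/(kA) = 0.0180/(0.169·11.6) = 0.009182 K/W
  R_plywood = L/(kA) = 0.0284/(0.134·11.6) = 0.01827 K/W
  R_beech = L/(kA) = 0.0479/(0.200·11.6) = 0.02065 K/W
ΣR = 0.009182 + 0.01827 + 0.02065 = 0.04810 K/W
Q = ΔT/ΣR = (23.1 °C − -4.2 °C)/0.04810 = 568 W

Q = 568 W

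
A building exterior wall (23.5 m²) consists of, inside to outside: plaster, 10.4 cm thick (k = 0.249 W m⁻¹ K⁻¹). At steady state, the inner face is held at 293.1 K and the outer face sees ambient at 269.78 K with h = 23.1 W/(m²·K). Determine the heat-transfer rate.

Series thermal resistances, inner to outer:
  R_plaster = L/(kA) = 0.104/(0.249·23.5) = 0.01777 K/W
  R_conv,out = 1/(hA) = 1/(23.1·23.5) = 0.001842 K/W
ΣR = 0.01777 + 0.001842 = 0.01961 K/W
Q = ΔT/ΣR = (293.1 K − 269.78 K)/0.01961 = 1190 W

Q = 1190 W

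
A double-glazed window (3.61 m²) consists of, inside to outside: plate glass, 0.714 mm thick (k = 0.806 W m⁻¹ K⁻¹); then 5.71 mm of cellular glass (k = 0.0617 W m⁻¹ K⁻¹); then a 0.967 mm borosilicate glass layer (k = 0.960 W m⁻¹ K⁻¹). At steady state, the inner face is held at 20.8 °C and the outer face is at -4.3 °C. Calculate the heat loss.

Series thermal resistances, inner to outer:
  R_plate glass = L/(kA) = 7.14×10^-4/(0.806·3.61) = 2.454×10^-4 K/W
  R_cellular glass = L/(kA) = 0.00571/(0.0617·3.61) = 0.02564 K/W
  R_borosilicate glass = L/(kA) = 9.67×10^-4/(0.960·3.61) = 2.790×10^-4 K/W
ΣR = 2.454×10^-4 + 0.02564 + 2.790×10^-4 = 0.02616 K/W
Q = ΔT/ΣR = (20.8 °C − -4.3 °C)/0.02616 = 959 W

Q = 959 W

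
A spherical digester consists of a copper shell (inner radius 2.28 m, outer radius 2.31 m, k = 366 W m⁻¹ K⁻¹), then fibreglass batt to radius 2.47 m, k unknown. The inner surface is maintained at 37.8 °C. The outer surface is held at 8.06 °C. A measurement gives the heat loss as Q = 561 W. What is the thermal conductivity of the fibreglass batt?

ΣR = ΔT/Q = |37.8 − 8.06|/561 = 0.05301 K/W
Known resistances:
  R_copper = (1/2.28 − 1/2.31)/(4πk) = 0.005696/(4π·366) = 1.238×10^-6 K/W
R_fibreglass batt = ΣR − ΣR_known = 0.05301 − 1.238×10^-6 = 0.05301 K/W
(1/r₁−1/r₂)/(4πk) = 0.05301 ⇒ k = 0.02804/(4π·0.05301) = 0.0421 W/m·K

k = 0.0421 W/m·K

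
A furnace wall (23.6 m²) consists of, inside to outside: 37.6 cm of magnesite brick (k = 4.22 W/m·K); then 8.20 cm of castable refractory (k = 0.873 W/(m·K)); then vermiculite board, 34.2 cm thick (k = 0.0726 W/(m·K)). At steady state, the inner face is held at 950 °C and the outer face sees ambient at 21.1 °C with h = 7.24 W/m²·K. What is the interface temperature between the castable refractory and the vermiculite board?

Resistance network (inner→outer):
  R_magnesite brick = L/(kA) = 0.376/(4.22·23.6) = 0.003775 K/W
  R_castable refractory = L/(kA) = 0.0820/(0.873·23.6) = 0.003980 K/W
  R_vermiculite board = L/(kA) = 0.342/(0.0726·23.6) = 0.1996 K/W
  R_conv,out = 1/(hA) = 1/(7.24·23.6) = 0.005853 K/W
ΣR = 0.003775 + 0.003980 + 0.1996 + 0.005853 = 0.2132 K/W
Q = ΔT/ΣR = (950 °C − 21.1 °C)/0.2132 = 4357 W
From the inner boundary to the castable refractory/vermiculite board interface, ΣR_partial = 0.007755 K/W.
T_interface = T_in − Q·ΣR_partial = 950 °C − (4357)(0.007755) = 916 °C

T = 916 °C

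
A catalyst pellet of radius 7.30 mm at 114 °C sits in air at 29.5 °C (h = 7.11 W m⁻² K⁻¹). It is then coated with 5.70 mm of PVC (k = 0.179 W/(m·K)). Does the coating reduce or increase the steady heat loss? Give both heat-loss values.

increases: 0.402 → 0.909 W

Critical radius for a sphere: r_cr = 2k/h = 0.0504 m = 5.04 cm.
Outer radius after coating: r₂ = 0.00730 + 0.00570 = 0.01300 m.
Since r₁ < r_cr and r₂ ≤ r_cr, the coating moves toward the maximum at r_cr — heat loss rises.
Bare: R = 1/(4πr₁²h) = 210.0 K/W; Q = 84.5/210.0 = 0.402 W.
Coated: R = R_cond + R_conv = 92.93 K/W; Q = 84.5/92.93 = 0.909 W.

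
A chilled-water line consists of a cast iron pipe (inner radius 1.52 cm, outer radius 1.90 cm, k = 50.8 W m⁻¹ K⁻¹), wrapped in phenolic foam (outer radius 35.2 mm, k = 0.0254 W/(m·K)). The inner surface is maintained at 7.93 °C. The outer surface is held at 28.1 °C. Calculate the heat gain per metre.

Q' = 5.22 W/m

Treat each layer as a resistance in series:
  R'_cast iron = ln(0.0190/0.0152)/(2πk) = 0.2231/(2π·50.8) = 6.991×10^-4 m·K/W
  R'_phenolic foam = ln(0.0352/0.0190)/(2πk) = 0.6166/(2π·0.0254) = 3.864 m·K/W
ΣR = 6.991×10^-4 + 3.864 = 3.865 m·K/W
Q' = ΔT/ΣR = (7.93 °C − 28.1 °C)/3.865 = -5.22 W/m
(Negative Q' ⇒ heat flows inward; heat gain = 5.22 W/m.)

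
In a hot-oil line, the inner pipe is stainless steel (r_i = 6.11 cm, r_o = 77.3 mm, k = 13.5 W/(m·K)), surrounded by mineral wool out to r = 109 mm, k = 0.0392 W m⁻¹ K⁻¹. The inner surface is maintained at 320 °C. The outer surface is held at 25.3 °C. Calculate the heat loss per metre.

Q' = 211 W/m

Resistance network (inner→outer):
  R'_stainless steel = ln(0.0773/0.0611)/(2πk) = 0.2352/(2π·13.5) = 0.002773 m·K/W
  R'_mineral wool = ln(0.109/0.0773)/(2πk) = 0.3437/(2π·0.0392) = 1.395 m·K/W
ΣR = 0.002773 + 1.395 = 1.398 m·K/W
Q' = ΔT/ΣR = (320 °C − 25.3 °C)/1.398 = 211 W/m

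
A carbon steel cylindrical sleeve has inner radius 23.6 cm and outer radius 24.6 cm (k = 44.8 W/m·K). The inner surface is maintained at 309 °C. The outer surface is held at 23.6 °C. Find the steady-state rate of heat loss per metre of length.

Q' = 2πk·ΔT/ln(r₂/r₁) = 2π × 44.8 × 285.4 / ln(0.246/0.236) = 1.94×10^6 W/m

Q' = 1.94×10^6 W/m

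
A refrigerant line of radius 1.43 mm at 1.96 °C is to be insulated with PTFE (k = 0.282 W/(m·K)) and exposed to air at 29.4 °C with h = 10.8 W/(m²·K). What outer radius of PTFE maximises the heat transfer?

For a cylinder, r_cr = k_ins/h = 0.282/10.8 = 0.0261 m = 2.61 cm

r_cr = 2.61 cm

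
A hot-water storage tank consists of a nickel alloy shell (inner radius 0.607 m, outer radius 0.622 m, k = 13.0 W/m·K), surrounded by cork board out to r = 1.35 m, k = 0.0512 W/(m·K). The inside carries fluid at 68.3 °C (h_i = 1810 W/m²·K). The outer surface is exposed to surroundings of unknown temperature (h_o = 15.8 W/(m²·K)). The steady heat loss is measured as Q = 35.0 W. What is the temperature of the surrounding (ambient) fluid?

Series resistances:
  R_conv,in = 1/(4πr²h) = 1/(4π·0.607²·1810) = 1.193×10^-4 K/W
  R_nickel alloy = (1/0.607 − 1/0.622)/(4πk) = 0.03973/(4π·13.0) = 2.432×10^-4 K/W
  R_cork board = (1/0.622 − 1/1.35)/(4πk) = 0.8670/(4π·0.0512) = 1.347 K/W
  R_conv,out = 1/(4πr²h) = 1/(4π·1.35²·15.8) = 0.002764 K/W
ΣR = 1.351 K/W
ΔT = Q·ΣR = 35.0 × 1.351 = 47.28 K
Heat flows outward, so T_out = T_in − ΔT = 68.3 − 47.28 = 21.0 °C

T_out = 21.0 °C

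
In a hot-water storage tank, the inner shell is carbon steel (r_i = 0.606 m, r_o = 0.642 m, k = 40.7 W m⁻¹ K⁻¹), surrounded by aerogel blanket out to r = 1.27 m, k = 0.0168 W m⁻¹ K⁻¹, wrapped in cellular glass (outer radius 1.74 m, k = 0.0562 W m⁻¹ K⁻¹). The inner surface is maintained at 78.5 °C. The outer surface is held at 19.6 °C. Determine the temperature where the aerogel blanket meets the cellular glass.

T = 24.1 °C

Treat each layer as a resistance in series:
  R_carbon steel = (1/0.606 − 1/0.642)/(4πk) = 0.09253/(4π·40.7) = 1.809×10^-4 K/W
  R_aerogel blanket = (1/0.642 − 1/1.27)/(4πk) = 0.7702/(4π·0.0168) = 3.648 K/W
  R_cellular glass = (1/1.27 − 1/1.74)/(4πk) = 0.2127/(4π·0.0562) = 0.3012 K/W
ΣR = 1.809×10^-4 + 3.648 + 0.3012 = 3.949 K/W
Q = ΔT/ΣR = (78.5 °C − 19.6 °C)/3.949 = 14.92 W
From the inner boundary to the aerogel blanket/cellular glass interface, ΣR_partial = 3.648 K/W.
T_interface = T_in − Q·ΣR_partial = 78.5 °C − (14.92)(3.648) = 24.1 °C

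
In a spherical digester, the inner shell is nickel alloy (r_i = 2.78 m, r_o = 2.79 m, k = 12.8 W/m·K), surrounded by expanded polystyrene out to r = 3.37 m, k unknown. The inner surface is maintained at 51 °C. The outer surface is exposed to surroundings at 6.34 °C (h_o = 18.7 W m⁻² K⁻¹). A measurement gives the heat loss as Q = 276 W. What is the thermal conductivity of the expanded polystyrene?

ΣR = ΔT/Q = |51 − 6.34|/276 = 0.1618 K/W
Known resistances:
  R_nickel alloy = (1/2.78 − 1/2.79)/(4πk) = 0.001289/(4π·12.8) = 8.016×10^-6 K/W
  R_conv,out = 1/(4πr²h) = 1/(4π·3.37²·18.7) = 3.747×10^-4 K/W
R_expanded polystyrene = ΣR − ΣR_known = 0.1618 − 3.827×10^-4 = 0.1614 K/W
(1/r₁−1/r₂)/(4πk) = 0.1614 ⇒ k = 0.06169/(4π·0.1614) = 0.0304 W/m·K

k = 0.0304 W/m·K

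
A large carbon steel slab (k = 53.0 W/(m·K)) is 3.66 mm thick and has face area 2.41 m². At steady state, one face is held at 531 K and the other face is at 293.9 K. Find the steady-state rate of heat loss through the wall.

Q = 8.27×10^6 W

Q = kA·ΔT/L = 53.0 × 2.41 × |531 K − 293.9 K| / 0.00366 = 8.27×10^6 W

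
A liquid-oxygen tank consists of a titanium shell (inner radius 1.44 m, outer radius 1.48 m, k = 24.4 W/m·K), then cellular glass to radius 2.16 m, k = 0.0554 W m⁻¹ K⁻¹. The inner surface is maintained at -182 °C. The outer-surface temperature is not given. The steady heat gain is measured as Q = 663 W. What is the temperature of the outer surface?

Sum the resistances:
  R_titanium = (1/1.44 − 1/1.48)/(4πk) = 0.01877/(4π·24.4) = 6.121×10^-5 K/W
  R_cellular glass = (1/1.48 − 1/2.16)/(4πk) = 0.2127/(4π·0.0554) = 0.3055 K/W
ΣR = 0.3056 K/W
ΔT = Q·ΣR = 663 × 0.3056 = 202.6 K
Heat flows inward, so T_out = T_in + ΔT = -182 + 202.6 = 20.6 °C

T_out = 20.6 °C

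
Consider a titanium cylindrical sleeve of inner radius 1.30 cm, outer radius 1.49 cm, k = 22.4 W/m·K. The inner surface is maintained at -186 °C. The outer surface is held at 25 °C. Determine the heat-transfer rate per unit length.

Q' = 2πk·ΔT/ln(r₂/r₁) = 2π × 22.4 × 211 / ln(0.0149/0.0130) = 2.18×10^5 W/m

Q' = 2.18×10^5 W/m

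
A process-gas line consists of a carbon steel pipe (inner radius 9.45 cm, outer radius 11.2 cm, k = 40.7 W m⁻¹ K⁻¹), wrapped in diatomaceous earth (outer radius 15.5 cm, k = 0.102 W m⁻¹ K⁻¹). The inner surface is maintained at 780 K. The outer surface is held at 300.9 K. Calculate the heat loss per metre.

Q' = 944 W/m

Series thermal resistances, inner to outer:
  R'_carbon steel = ln(0.112/0.0945)/(2πk) = 0.1699/(2π·40.7) = 6.644×10^-4 m·K/W
  R'_diatomaceous earth = ln(0.155/0.112)/(2πk) = 0.3249/(2π·0.102) = 0.5070 m·K/W
ΣR = 6.644×10^-4 + 0.5070 = 0.5077 m·K/W
Q' = ΔT/ΣR = (780 K − 300.9 K)/0.5077 = 944 W/m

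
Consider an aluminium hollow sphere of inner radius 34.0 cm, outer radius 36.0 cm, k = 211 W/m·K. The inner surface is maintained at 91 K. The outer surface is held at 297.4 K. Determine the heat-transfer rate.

Q = 4πk·ΔT/(1/r₁ − 1/r₂) = 4π × 211 × 206.4 / (1/0.340 − 1/0.360) = 3.35×10^6 W

Q = 3350 kW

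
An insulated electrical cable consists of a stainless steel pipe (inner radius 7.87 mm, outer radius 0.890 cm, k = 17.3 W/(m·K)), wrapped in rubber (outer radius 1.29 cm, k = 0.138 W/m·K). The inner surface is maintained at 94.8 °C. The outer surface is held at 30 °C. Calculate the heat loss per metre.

Q' = 151 W/m

Series thermal resistances, inner to outer:
  R'_stainless steel = ln(0.00890/0.00787)/(2πk) = 0.1230/(2π·17.3) = 0.001132 m·K/W
  R'_rubber = ln(0.0129/0.00890)/(2πk) = 0.3712/(2π·0.138) = 0.4281 m·K/W
ΣR = 0.001132 + 0.4281 = 0.4292 m·K/W
Q' = ΔT/ΣR = (94.8 °C − 30 °C)/0.4292 = 151 W/m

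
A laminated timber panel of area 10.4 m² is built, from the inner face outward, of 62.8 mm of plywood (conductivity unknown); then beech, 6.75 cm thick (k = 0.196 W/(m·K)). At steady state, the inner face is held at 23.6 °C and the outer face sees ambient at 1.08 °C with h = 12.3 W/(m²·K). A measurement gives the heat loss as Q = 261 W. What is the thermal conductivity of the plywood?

k = 0.133 W/m·K

ΣR = ΔT/Q = |23.6 − 1.08|/261 = 0.08628 K/W
Known resistances:
  R_beech = L/(kA) = 0.0675/(0.196·10.4) = 0.03311 K/W
  R_conv,out = 1/(hA) = 1/(12.3·10.4) = 0.007817 K/W
R_plywood = ΣR − ΣR_known = 0.08628 − 0.04093 = 0.04535 K/W
L/(kA) = 0.04535 ⇒ k = 0.0628/(0.04535·10.4) = 0.133 W/m·K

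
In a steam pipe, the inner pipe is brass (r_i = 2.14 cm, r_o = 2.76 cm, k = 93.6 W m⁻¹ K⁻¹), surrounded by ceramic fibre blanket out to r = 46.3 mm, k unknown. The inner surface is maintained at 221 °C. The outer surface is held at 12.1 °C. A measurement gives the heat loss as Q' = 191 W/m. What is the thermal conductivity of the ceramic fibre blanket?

ΣR = ΔT/Q' = |221 − 12.1|/191 = 1.094 m·K/W
Known resistances:
  R'_brass = ln(0.0276/0.0214)/(2πk) = 0.2544/(2π·93.6) = 4.326×10^-4 m·K/W
R_ceramic fibre blanket = ΣR − ΣR_known = 1.094 − 4.326×10^-4 = 1.094 m·K/W
ln(r₂/r₁)/(2πk) = 1.094 ⇒ k = 0.5173/(2π·1.094) = 0.0753 W/m·K

k = 0.0753 W/m·K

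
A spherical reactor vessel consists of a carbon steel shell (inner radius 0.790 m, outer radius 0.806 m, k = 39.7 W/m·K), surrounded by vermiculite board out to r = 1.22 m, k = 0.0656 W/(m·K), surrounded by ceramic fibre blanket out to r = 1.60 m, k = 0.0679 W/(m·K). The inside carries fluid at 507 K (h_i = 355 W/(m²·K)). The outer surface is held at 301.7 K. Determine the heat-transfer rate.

Q = 278 W

Treat each layer as a resistance in series:
  R_conv,in = 1/(4πr²h) = 1/(4π·0.790²·355) = 3.592×10^-4 K/W
  R_carbon steel = (1/0.790 − 1/0.806)/(4πk) = 0.02513/(4π·39.7) = 5.037×10^-5 K/W
  R_vermiculite board = (1/0.806 − 1/1.22)/(4πk) = 0.4210/(4π·0.0656) = 0.5107 K/W
  R_ceramic fibre blanket = (1/1.22 − 1/1.60)/(4πk) = 0.1947/(4π·0.0679) = 0.2282 K/W
ΣR = 3.592×10^-4 + 5.037×10^-5 + 0.5107 + 0.2282 = 0.7393 K/W
Q = ΔT/ΣR = (507 K − 301.7 K)/0.7393 = 278 W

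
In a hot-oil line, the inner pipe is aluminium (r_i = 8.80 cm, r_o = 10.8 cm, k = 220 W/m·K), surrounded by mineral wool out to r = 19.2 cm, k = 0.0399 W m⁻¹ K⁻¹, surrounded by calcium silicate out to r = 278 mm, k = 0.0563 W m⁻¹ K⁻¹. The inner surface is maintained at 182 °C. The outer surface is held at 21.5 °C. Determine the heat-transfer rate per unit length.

Resistance network (inner→outer):
  R'_aluminium = ln(0.108/0.0880)/(2πk) = 0.2048/(2π·220) = 1.482×10^-4 m·K/W
  R'_mineral wool = ln(0.192/0.108)/(2πk) = 0.5754/(2π·0.0399) = 2.295 m·K/W
  R'_calcium silicate = ln(0.278/0.192)/(2πk) = 0.3701/(2π·0.0563) = 1.046 m·K/W
ΣR = 1.482×10^-4 + 2.295 + 1.046 = 3.341 m·K/W
Q' = ΔT/ΣR = (182 °C − 21.5 °C)/3.341 = 48.0 W/m

Q' = 48.0 W/m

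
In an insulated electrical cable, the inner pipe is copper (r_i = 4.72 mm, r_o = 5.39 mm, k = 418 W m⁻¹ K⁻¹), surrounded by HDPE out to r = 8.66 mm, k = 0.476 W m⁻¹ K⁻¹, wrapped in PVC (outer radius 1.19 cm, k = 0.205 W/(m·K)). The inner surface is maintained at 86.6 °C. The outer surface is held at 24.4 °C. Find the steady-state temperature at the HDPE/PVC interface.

T = 62.3 °C

Resistance network (inner→outer):
  R'_copper = ln(0.00539/0.00472)/(2πk) = 0.1327/(2π·418) = 5.054×10^-5 m·K/W
  R'_HDPE = ln(0.00866/0.00539)/(2πk) = 0.4742/(2π·0.476) = 0.1585 m·K/W
  R'_PVC = ln(0.0119/0.00866)/(2πk) = 0.3178/(2π·0.205) = 0.2467 m·K/W
ΣR = 5.054×10^-5 + 0.1585 + 0.2467 = 0.4053 m·K/W
Q' = ΔT/ΣR = (86.6 °C − 24.4 °C)/0.4053 = 153.5 W/m
From the inner boundary to the HDPE/PVC interface, ΣR_partial = 0.1586 m·K/W.
T_interface = T_in − Q'·ΣR_partial = 86.6 °C − (153.5)(0.1586) = 62.3 °C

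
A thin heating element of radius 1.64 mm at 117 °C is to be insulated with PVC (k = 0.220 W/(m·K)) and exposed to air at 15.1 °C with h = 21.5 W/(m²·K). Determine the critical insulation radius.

For a cylinder, r_cr = k_ins/h = 0.220/21.5 = 0.0102 m = 1.02 cm

r_cr = 1.02 cm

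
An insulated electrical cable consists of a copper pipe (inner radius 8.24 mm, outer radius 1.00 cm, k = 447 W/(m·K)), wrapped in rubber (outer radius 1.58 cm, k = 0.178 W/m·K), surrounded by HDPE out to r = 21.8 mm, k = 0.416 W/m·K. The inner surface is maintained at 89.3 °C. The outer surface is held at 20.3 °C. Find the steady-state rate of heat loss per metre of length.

Treat each layer as a resistance in series:
  R'_copper = ln(0.0100/0.00824)/(2πk) = 0.1936/(2π·447) = 6.893×10^-5 m·K/W
  R'_rubber = ln(0.0158/0.0100)/(2πk) = 0.4574/(2π·0.178) = 0.4090 m·K/W
  R'_HDPE = ln(0.0218/0.0158)/(2πk) = 0.3219/(2π·0.416) = 0.1232 m·K/W
ΣR = 6.893×10^-5 + 0.4090 + 0.1232 = 0.5323 m·K/W
Q' = ΔT/ΣR = (89.3 °C − 20.3 °C)/0.5323 = 130 W/m

Q' = 130 W/m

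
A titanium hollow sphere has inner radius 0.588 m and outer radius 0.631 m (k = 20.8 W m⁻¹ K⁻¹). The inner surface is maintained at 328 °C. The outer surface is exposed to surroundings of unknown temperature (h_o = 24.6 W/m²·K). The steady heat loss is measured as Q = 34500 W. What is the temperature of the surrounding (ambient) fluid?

T_out = 32.4 °C

Sum the resistances:
  R_titanium = (1/0.588 − 1/0.631)/(4πk) = 0.1159/(4π·20.8) = 4.434×10^-4 K/W
  R_conv,out = 1/(4πr²h) = 1/(4π·0.631²·24.6) = 0.008124 K/W
ΣR = 0.008568 K/W
ΔT = Q·ΣR = 34500 × 0.008568 = 295.6 K
Heat flows outward, so T_out = T_in − ΔT = 328 − 295.6 = 32.4 °C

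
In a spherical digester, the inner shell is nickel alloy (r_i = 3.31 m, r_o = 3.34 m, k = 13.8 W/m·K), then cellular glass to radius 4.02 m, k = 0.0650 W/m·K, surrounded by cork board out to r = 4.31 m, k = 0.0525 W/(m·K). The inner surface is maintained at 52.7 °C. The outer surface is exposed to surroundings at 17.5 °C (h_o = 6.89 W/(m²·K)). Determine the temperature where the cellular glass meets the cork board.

Treat each layer as a resistance in series:
  R_nickel alloy = (1/3.31 − 1/3.34)/(4πk) = 0.002714/(4π·13.8) = 1.565×10^-5 K/W
  R_cellular glass = (1/3.34 − 1/4.02)/(4πk) = 0.05064/(4π·0.0650) = 0.06200 K/W
  R_cork board = (1/4.02 − 1/4.31)/(4πk) = 0.01674/(4π·0.0525) = 0.02537 K/W
  R_conv,out = 1/(4πr²h) = 1/(4π·4.31²·6.89) = 6.218×10^-4 K/W
ΣR = 1.565×10^-5 + 0.06200 + 0.02537 + 6.218×10^-4 = 0.08801 K/W
Q = ΔT/ΣR = (52.7 °C − 17.5 °C)/0.08801 = 400.0 W
From the inner boundary to the cellular glass/cork board interface, ΣR_partial = 0.06202 K/W.
T_interface = T_in − Q·ΣR_partial = 52.7 °C − (400.0)(0.06202) = 27.9 °C

T = 27.9 °C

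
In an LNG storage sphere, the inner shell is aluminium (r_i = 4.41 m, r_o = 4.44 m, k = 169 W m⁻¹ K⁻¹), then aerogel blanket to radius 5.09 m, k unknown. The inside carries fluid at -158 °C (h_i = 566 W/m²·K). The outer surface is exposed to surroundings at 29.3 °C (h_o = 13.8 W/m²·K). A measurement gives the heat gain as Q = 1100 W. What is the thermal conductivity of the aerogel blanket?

ΣR = ΔT/Q = |-158 − 29.3|/1100 = 0.1703 K/W
Known resistances:
  R_conv,in = 1/(4πr²h) = 1/(4π·4.41²·566) = 7.229×10^-6 K/W
  R_aluminium = (1/4.41 − 1/4.44)/(4πk) = 0.001532/(4π·169) = 7.214×10^-7 K/W
  R_conv,out = 1/(4πr²h) = 1/(4π·5.09²·13.8) = 2.226×10^-4 K/W
R_aerogel blanket = ΣR − ΣR_known = 0.1703 − 2.306×10^-4 = 0.1701 K/W
(1/r₁−1/r₂)/(4πk) = 0.1701 ⇒ k = 0.02876/(4π·0.1701) = 0.0135 W/m·K

k = 0.0135 W/m·K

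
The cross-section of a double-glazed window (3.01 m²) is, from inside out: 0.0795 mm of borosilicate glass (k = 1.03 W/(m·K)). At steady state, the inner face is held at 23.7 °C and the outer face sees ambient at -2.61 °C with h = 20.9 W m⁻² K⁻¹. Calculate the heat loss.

Q = 1650 W

Treat each layer as a resistance in series:
  R_borosilicate glass = L/(kA) = 7.95×10^-5/(1.03·3.01) = 2.564×10^-5 K/W
  R_conv,out = 1/(hA) = 1/(20.9·3.01) = 0.01590 K/W
ΣR = 2.564×10^-5 + 0.01590 = 0.01593 K/W
Q = ΔT/ΣR = (23.7 °C − -2.61 °C)/0.01593 = 1650 W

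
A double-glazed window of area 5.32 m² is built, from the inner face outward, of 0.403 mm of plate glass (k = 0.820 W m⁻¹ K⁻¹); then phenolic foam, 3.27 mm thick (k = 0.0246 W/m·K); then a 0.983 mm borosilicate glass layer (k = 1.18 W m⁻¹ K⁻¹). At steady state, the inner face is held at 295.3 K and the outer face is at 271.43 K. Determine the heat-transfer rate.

Q = 946 W

Treat each layer as a resistance in series:
  R_plate glass = L/(kA) = 4.03×10^-4/(0.820·5.32) = 9.238×10^-5 K/W
  R_phenolic foam = L/(kA) = 0.00327/(0.0246·5.32) = 0.02499 K/W
  R_borosilicate glass = L/(kA) = 9.83×10^-4/(1.18·5.32) = 1.566×10^-4 K/W
ΣR = 9.238×10^-5 + 0.02499 + 1.566×10^-4 = 0.02524 K/W
Q = ΔT/ΣR = (295.3 K − 271.43 K)/0.02524 = 946 W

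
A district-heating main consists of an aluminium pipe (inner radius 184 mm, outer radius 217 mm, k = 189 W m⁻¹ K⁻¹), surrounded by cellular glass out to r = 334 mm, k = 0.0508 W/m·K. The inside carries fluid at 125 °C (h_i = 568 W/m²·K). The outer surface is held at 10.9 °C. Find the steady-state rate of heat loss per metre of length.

Q' = 84.3 W/m

Treat each layer as a resistance in series:
  R'_conv,in = 1/(2πr h) = 1/(2π·0.184·568) = 0.001523 m·K/W
  R'_aluminium = ln(0.217/0.184)/(2πk) = 0.1650/(2π·189) = 1.389×10^-4 m·K/W
  R'_cellular glass = ln(0.334/0.217)/(2πk) = 0.4312/(2π·0.0508) = 1.351 m·K/W
ΣR = 0.001523 + 1.389×10^-4 + 1.351 = 1.353 m·K/W
Q' = ΔT/ΣR = (125 °C − 10.9 °C)/1.353 = 84.3 W/m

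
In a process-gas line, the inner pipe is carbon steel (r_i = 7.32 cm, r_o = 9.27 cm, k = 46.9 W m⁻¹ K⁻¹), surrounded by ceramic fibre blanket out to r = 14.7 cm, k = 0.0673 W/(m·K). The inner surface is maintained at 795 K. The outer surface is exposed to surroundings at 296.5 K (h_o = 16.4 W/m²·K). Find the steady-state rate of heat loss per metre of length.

Q' = 431 W/m

Treat each layer as a resistance in series:
  R'_carbon steel = ln(0.0927/0.0732)/(2πk) = 0.2362/(2π·46.9) = 8.015×10^-4 m·K/W
  R'_ceramic fibre blanket = ln(0.147/0.0927)/(2πk) = 0.4611/(2π·0.0673) = 1.090 m·K/W
  R'_conv,out = 1/(2πr h) = 1/(2π·0.147·16.4) = 0.06602 m·K/W
ΣR = 8.015×10^-4 + 1.090 + 0.06602 = 1.157 m·K/W
Q' = ΔT/ΣR = (795 K − 296.5 K)/1.157 = 431 W/m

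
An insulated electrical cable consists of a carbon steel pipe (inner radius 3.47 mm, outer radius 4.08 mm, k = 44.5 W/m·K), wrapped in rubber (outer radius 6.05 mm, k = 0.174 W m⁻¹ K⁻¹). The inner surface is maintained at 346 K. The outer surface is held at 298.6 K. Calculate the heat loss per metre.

Series thermal resistances, inner to outer:
  R'_carbon steel = ln(0.00408/0.00347)/(2πk) = 0.1619/(2π·44.5) = 5.792×10^-4 m·K/W
  R'_rubber = ln(0.00605/0.00408)/(2πk) = 0.3940/(2π·0.174) = 0.3603 m·K/W
ΣR = 5.792×10^-4 + 0.3603 = 0.3609 m·K/W
Q' = ΔT/ΣR = (346 K − 298.6 K)/0.3609 = 131 W/m

Q' = 131 W/m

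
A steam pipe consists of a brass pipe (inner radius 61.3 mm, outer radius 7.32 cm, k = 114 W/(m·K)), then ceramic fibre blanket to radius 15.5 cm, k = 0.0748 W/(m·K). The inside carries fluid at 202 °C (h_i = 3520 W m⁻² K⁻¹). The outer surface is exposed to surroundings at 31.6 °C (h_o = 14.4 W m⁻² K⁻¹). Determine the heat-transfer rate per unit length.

Q' = 102 W/m

Series thermal resistances, inner to outer:
  R'_conv,in = 1/(2πr h) = 1/(2π·0.0613·3520) = 7.376×10^-4 m·K/W
  R'_brass = ln(0.0732/0.0613)/(2πk) = 0.1774/(2π·114) = 2.477×10^-4 m·K/W
  R'_ceramic fibre blanket = ln(0.155/0.0732)/(2πk) = 0.7502/(2π·0.0748) = 1.596 m·K/W
  R'_conv,out = 1/(2πr h) = 1/(2π·0.155·14.4) = 0.07131 m·K/W
ΣR = 7.376×10^-4 + 2.477×10^-4 + 1.596 + 0.07131 = 1.668 m·K/W
Q' = ΔT/ΣR = (202 °C − 31.6 °C)/1.668 = 102 W/m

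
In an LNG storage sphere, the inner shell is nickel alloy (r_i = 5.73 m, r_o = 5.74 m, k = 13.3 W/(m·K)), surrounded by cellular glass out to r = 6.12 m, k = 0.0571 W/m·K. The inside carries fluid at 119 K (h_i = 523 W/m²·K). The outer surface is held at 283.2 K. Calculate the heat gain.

Series thermal resistances, inner to outer:
  R_conv,in = 1/(4πr²h) = 1/(4π·5.73²·523) = 4.634×10^-6 K/W
  R_nickel alloy = (1/5.73 − 1/5.74)/(4πk) = 3.040×10^-4/(4π·13.3) = 1.819×10^-6 K/W
  R_cellular glass = (1/5.74 − 1/6.12)/(4πk) = 0.01082/(4π·0.0571) = 0.01508 K/W
ΣR = 4.634×10^-6 + 1.819×10^-6 + 0.01508 = 0.01509 K/W
Q = ΔT/ΣR = (119 K − 283.2 K)/0.01509 = -10900 W
(Negative Q ⇒ heat flows inward; heat gain = 10900 W.)

Q = 10900 W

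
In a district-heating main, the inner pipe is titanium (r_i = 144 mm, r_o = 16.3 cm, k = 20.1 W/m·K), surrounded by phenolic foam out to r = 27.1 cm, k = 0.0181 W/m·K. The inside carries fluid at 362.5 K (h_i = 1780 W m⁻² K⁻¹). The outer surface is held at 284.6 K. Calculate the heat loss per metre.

Resistance network (inner→outer):
  R'_conv,in = 1/(2πr h) = 1/(2π·0.144·1780) = 6.209×10^-4 m·K/W
  R'_titanium = ln(0.163/0.144)/(2πk) = 0.1239/(2π·20.1) = 9.814×10^-4 m·K/W
  R'_phenolic foam = ln(0.271/0.163)/(2πk) = 0.5084/(2π·0.0181) = 4.470 m·K/W
ΣR = 6.209×10^-4 + 9.814×10^-4 + 4.470 = 4.472 m·K/W
Q' = ΔT/ΣR = (362.5 K − 284.6 K)/4.472 = 17.4 W/m

Q' = 17.4 W/m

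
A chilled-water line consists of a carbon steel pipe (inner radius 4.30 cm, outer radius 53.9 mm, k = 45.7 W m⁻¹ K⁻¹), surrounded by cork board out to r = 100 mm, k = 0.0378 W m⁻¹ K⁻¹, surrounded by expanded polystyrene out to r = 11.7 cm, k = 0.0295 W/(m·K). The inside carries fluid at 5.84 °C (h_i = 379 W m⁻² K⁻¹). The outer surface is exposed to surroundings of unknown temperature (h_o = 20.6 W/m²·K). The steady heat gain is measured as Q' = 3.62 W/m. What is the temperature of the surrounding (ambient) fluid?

Sum the resistances:
  R'_conv,in = 1/(2πr h) = 1/(2π·0.0430·379) = 0.009766 m·K/W
  R'_carbon steel = ln(0.0539/0.0430)/(2πk) = 0.2259/(2π·45.7) = 7.868×10^-4 m·K/W
  R'_cork board = ln(0.100/0.0539)/(2πk) = 0.6180/(2π·0.0378) = 2.602 m·K/W
  R'_expanded polystyrene = ln(0.117/0.100)/(2πk) = 0.1570/(2π·0.0295) = 0.8470 m·K/W
  R'_conv,out = 1/(2πr h) = 1/(2π·0.117·20.6) = 0.06603 m·K/W
ΣR = 3.526 m·K/W
ΔT = Q'·ΣR = 3.62 × 3.526 = 12.76 K
Heat flows inward, so T_out = T_in + ΔT = 5.84 + 12.76 = 18.6 °C

T_out = 18.6 °C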